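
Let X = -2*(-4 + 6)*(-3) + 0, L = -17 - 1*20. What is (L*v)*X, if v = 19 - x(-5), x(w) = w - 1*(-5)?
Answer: -8436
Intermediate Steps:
x(w) = 5 + w (x(w) = w + 5 = 5 + w)
L = -37 (L = -17 - 20 = -37)
X = 12 (X = -2*2*(-3) + 0 = -4*(-3) + 0 = 12 + 0 = 12)
v = 19 (v = 19 - (5 - 5) = 19 - 1*0 = 19 + 0 = 19)
(L*v)*X = -37*19*12 = -703*12 = -8436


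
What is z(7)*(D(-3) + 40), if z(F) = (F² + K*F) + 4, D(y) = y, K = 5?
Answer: 3256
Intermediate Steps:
z(F) = 4 + F² + 5*F (z(F) = (F² + 5*F) + 4 = 4 + F² + 5*F)
z(7)*(D(-3) + 40) = (4 + 7² + 5*7)*(-3 + 40) = (4 + 49 + 35)*37 = 88*37 = 3256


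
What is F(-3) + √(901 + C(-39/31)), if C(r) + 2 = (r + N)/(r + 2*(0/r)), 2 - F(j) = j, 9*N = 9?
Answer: 5 + √1367691/39 ≈ 34.987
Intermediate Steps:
N = 1 (N = (⅑)*9 = 1)
F(j) = 2 - j
C(r) = -2 + (1 + r)/r (C(r) = -2 + (r + 1)/(r + 2*(0/r)) = -2 + (1 + r)/(r + 2*0) = -2 + (1 + r)/(r + 0) = -2 + (1 + r)/r)
F(-3) + √(901 + C(-39/31)) = (2 - 1*(-3)) + √(901 + (1 - (-39)/31)/((-39/31))) = (2 + 3) + √(901 + (1 - (-39)/31)/((-39*1/31))) = 5 + √(901 + (1 - 1*(-39/31))/(-39/31)) = 5 + √(901 - 31*(1 + 39/31)/39) = 5 + √(901 - 31/39*70/31) = 5 + √(901 - 70/39) = 5 + √(35069/39) = 5 + √1367691/39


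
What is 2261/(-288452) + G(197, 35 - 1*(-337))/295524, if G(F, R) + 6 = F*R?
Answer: 568583497/2367902468 ≈ 0.24012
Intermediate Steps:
G(F, R) = -6 + F*R
2261/(-288452) + G(197, 35 - 1*(-337))/295524 = 2261/(-288452) + (-6 + 197*(35 - 1*(-337)))/295524 = 2261*(-1/288452) + (-6 + 197*(35 + 337))*(1/295524) = -2261/288452 + (-6 + 197*372)*(1/295524) = -2261/288452 + (-6 + 73284)*(1/295524) = -2261/288452 + 73278*(1/295524) = -2261/288452 + 4071/16418 = 568583497/2367902468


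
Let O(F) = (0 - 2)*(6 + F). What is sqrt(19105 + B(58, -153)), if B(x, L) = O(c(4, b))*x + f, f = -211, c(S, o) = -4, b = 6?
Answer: sqrt(18662) ≈ 136.61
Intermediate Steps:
O(F) = -12 - 2*F (O(F) = -2*(6 + F) = -12 - 2*F)
B(x, L) = -211 - 4*x (B(x, L) = (-12 - 2*(-4))*x - 211 = (-12 + 8)*x - 211 = -4*x - 211 = -211 - 4*x)
sqrt(19105 + B(58, -153)) = sqrt(19105 + (-211 - 4*58)) = sqrt(19105 + (-211 - 232)) = sqrt(19105 - 443) = sqrt(18662)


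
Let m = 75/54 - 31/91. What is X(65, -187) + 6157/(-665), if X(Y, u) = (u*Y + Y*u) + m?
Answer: -3784156723/155610 ≈ -24318.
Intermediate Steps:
m = 1717/1638 (m = 75*(1/54) - 31*1/91 = 25/18 - 31/91 = 1717/1638 ≈ 1.0482)
X(Y, u) = 1717/1638 + 2*Y*u (X(Y, u) = (u*Y + Y*u) + 1717/1638 = (Y*u + Y*u) + 1717/1638 = 2*Y*u + 1717/1638 = 1717/1638 + 2*Y*u)
X(65, -187) + 6157/(-665) = (1717/1638 + 2*65*(-187)) + 6157/(-665) = (1717/1638 - 24310) + 6157*(-1/665) = -39818063/1638 - 6157/665 = -3784156723/155610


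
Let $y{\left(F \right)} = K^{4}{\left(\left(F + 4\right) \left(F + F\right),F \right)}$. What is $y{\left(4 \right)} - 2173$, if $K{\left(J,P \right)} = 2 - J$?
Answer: $14774163$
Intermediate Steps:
$y{\left(F \right)} = \left(2 - 2 F \left(4 + F\right)\right)^{4}$ ($y{\left(F \right)} = \left(2 - \left(F + 4\right) \left(F + F\right)\right)^{4} = \left(2 - \left(4 + F\right) 2 F\right)^{4} = \left(2 - 2 F \left(4 + F\right)\right)^{4}$)
$y{\left(4 \right)} - 2173 = 16 \left(-1 + 4 \left(4 + 4\right)\right)^{4} - 2173 = 16 \left(-1 + 4 \cdot 8\right)^{4} - 2173 = 16 \left(-1 + 32\right)^{4} - 2173 = 16 \cdot 31^{4} - 2173 = 16 \cdot 923521 - 2173 = 14776336 - 2173 = 14774163$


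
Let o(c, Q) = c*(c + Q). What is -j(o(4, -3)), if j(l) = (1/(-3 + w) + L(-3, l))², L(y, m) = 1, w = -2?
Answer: -16/25 ≈ -0.64000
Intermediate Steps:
o(c, Q) = c*(Q + c)
j(l) = 16/25 (j(l) = (1/(-3 - 2) + 1)² = (1/(-5) + 1)² = (-⅕ + 1)² = (⅘)² = 16/25)
-j(o(4, -3)) = -1*16/25 = -16/25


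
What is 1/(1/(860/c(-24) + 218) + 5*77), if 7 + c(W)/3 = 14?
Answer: 5438/2093651 ≈ 0.0025974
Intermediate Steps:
c(W) = 21 (c(W) = -21 + 3*14 = -21 + 42 = 21)
1/(1/(860/c(-24) + 218) + 5*77) = 1/(1/(860/21 + 218) + 5*77) = 1/(1/(860*(1/21) + 218) + 385) = 1/(1/(860/21 + 218) + 385) = 1/(1/(5438/21) + 385) = 1/(21/5438 + 385) = 1/(2093651/5438) = 5438/2093651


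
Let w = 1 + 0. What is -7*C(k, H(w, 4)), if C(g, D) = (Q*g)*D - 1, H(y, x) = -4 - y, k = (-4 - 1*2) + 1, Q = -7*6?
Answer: 7357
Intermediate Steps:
Q = -42
w = 1
k = -5 (k = (-4 - 2) + 1 = -6 + 1 = -5)
C(g, D) = -1 - 42*D*g (C(g, D) = (-42*g)*D - 1 = -42*D*g - 1 = -1 - 42*D*g)
-7*C(k, H(w, 4)) = -7*(-1 - 42*(-4 - 1*1)*(-5)) = -7*(-1 - 42*(-4 - 1)*(-5)) = -7*(-1 - 42*(-5)*(-5)) = -7*(-1 - 1050) = -7*(-1051) = 7357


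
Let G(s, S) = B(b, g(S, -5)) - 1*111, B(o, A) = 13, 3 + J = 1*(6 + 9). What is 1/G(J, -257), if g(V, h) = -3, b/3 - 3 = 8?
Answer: -1/98 ≈ -0.010204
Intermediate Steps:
b = 33 (b = 9 + 3*8 = 9 + 24 = 33)
J = 12 (J = -3 + 1*(6 + 9) = -3 + 1*15 = -3 + 15 = 12)
G(s, S) = -98 (G(s, S) = 13 - 1*111 = 13 - 111 = -98)
1/G(J, -257) = 1/(-98) = -1/98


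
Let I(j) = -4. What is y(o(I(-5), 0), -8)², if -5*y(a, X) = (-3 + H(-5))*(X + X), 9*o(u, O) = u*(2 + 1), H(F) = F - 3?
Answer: 30976/25 ≈ 1239.0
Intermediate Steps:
H(F) = -3 + F
o(u, O) = u/3 (o(u, O) = (u*(2 + 1))/9 = (u*3)/9 = (3*u)/9 = u/3)
y(a, X) = 22*X/5 (y(a, X) = -(-3 + (-3 - 5))*(X + X)/5 = -(-3 - 8)*2*X/5 = -(-11)*2*X/5 = -(-22)*X/5 = 22*X/5)
y(o(I(-5), 0), -8)² = ((22/5)*(-8))² = (-176/5)² = 30976/25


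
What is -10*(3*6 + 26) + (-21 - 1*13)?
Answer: -474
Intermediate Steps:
-10*(3*6 + 26) + (-21 - 1*13) = -10*(18 + 26) + (-21 - 13) = -10*44 - 34 = -440 - 34 = -474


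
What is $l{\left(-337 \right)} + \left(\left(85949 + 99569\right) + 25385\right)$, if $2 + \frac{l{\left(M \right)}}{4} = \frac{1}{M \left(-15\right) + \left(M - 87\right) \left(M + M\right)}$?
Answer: $\frac{61334803749}{290831} \approx 2.109 \cdot 10^{5}$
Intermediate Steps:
$l{\left(M \right)} = -8 + \frac{4}{- 15 M + 2 M \left(-87 + M\right)}$ ($l{\left(M \right)} = -8 + \frac{4}{M \left(-15\right) + \left(M - 87\right) \left(M + M\right)} = -8 + \frac{4}{- 15 M + \left(-87 + M\right) 2 M} = -8 + \frac{4}{- 15 M + 2 M \left(-87 + M\right)}$)
$l{\left(-337 \right)} + \left(\left(85949 + 99569\right) + 25385\right) = \frac{4 \left(1 - 4 \left(-337\right)^{2} + 378 \left(-337\right)\right)}{\left(-337\right) \left(-189 + 2 \left(-337\right)\right)} + \left(\left(85949 + 99569\right) + 25385\right) = 4 \left(- \frac{1}{337}\right) \frac{1}{-189 - 674} \left(1 - 454276 - 127386\right) + \left(185518 + 25385\right) = 4 \left(- \frac{1}{337}\right) \frac{1}{-863} \left(1 - 454276 - 127386\right) + 210903 = 4 \left(- \frac{1}{337}\right) \left(- \frac{1}{863}\right) \left(-581661\right) + 210903 = - \frac{2326644}{290831} + 210903 = \frac{61334803749}{290831}$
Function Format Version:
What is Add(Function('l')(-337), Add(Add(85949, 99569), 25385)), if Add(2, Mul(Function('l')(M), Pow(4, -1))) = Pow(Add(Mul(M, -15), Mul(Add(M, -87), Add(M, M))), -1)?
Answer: Rational(61334803749, 290831) ≈ 2.1090e+5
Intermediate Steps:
Function('l')(M) = Add(-8, Mul(4, Pow(Add(Mul(-15, M), Mul(2, M, Add(-87, M))), -1))) (Function('l')(M) = Add(-8, Mul(4, Pow(Add(Mul(M, -15), Mul(Add(M, -87), Add(M, M))), -1))) = Add(-8, Mul(4, Pow(Add(Mul(-15, M), Mul(Add(-87, M), Mul(2, M))), -1))) = Add(-8, Mul(4, Pow(Add(Mul(-15, M), Mul(2, M, Add(-87, M))), -1))))
Add(Function('l')(-337), Add(Add(85949, 99569), 25385)) = Add(Mul(4, Pow(-337, -1), Pow(Add(-189, Mul(2, -337)), -1), Add(1, Mul(-4, Pow(-337, 2)), Mul(378, -337))), Add(Add(85949, 99569), 25385)) = Add(Mul(4, Rational(-1, 337), Pow(Add(-189, -674), -1), Add(1, Mul(-4, 113569), -127386)), Add(185518, 25385)) = Add(Mul(4, Rational(-1, 337), Pow(-863, -1), Add(1, -454276, -127386)), 210903) = Add(Mul(4, Rational(-1, 337), Rational(-1, 863), -581661), 210903) = Add(Rational(-2326644, 290831), 210903) = Rational(61334803749, 290831)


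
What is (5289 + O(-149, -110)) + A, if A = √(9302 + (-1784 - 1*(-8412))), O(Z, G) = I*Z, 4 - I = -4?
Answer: 4097 + 3*√1770 ≈ 4223.2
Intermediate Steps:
I = 8 (I = 4 - 1*(-4) = 4 + 4 = 8)
O(Z, G) = 8*Z
A = 3*√1770 (A = √(9302 + (-1784 + 8412)) = √(9302 + 6628) = √15930 = 3*√1770 ≈ 126.21)
(5289 + O(-149, -110)) + A = (5289 + 8*(-149)) + 3*√1770 = (5289 - 1192) + 3*√1770 = 4097 + 3*√1770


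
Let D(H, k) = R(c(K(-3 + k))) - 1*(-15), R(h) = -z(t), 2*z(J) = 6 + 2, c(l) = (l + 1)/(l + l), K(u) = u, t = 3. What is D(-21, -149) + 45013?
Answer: 45024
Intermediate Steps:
c(l) = (1 + l)/(2*l) (c(l) = (1 + l)/((2*l)) = (1 + l)*(1/(2*l)) = (1 + l)/(2*l))
z(J) = 4 (z(J) = (6 + 2)/2 = (½)*8 = 4)
R(h) = -4 (R(h) = -1*4 = -4)
D(H, k) = 11 (D(H, k) = -4 - 1*(-15) = -4 + 15 = 11)
D(-21, -149) + 45013 = 11 + 45013 = 45024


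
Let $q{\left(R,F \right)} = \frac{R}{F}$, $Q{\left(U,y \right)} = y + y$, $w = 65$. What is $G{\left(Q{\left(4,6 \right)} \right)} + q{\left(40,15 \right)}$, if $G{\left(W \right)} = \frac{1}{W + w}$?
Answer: $\frac{619}{231} \approx 2.6797$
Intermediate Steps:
$Q{\left(U,y \right)} = 2 y$
$G{\left(W \right)} = \frac{1}{65 + W}$ ($G{\left(W \right)} = \frac{1}{W + 65} = \frac{1}{65 + W}$)
$G{\left(Q{\left(4,6 \right)} \right)} + q{\left(40,15 \right)} = \frac{1}{65 + 2 \cdot 6} + \frac{40}{15} = \frac{1}{65 + 12} + 40 \cdot \frac{1}{15} = \frac{1}{77} + \frac{8}{3} = \frac{619}{231}$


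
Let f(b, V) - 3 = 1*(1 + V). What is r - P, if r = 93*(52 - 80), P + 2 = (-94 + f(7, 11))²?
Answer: -8843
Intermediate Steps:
f(b, V) = 4 + V (f(b, V) = 3 + 1*(1 + V) = 3 + (1 + V) = 4 + V)
P = 6239 (P = -2 + (-94 + (4 + 11))² = -2 + (-94 + 15)² = -2 + (-79)² = -2 + 6241 = 6239)
r = -2604 (r = 93*(-28) = -2604)
r - P = -2604 - 1*6239 = -2604 - 6239 = -8843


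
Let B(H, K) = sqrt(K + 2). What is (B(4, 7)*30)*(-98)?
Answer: -8820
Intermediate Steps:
B(H, K) = sqrt(2 + K)
(B(4, 7)*30)*(-98) = (sqrt(2 + 7)*30)*(-98) = (sqrt(9)*30)*(-98) = (3*30)*(-98) = 90*(-98) = -8820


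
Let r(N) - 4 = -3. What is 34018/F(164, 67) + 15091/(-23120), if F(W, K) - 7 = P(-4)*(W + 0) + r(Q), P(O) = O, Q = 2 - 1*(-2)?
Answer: -99534391/1872720 ≈ -53.150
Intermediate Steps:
Q = 4 (Q = 2 + 2 = 4)
r(N) = 1 (r(N) = 4 - 3 = 1)
F(W, K) = 8 - 4*W (F(W, K) = 7 + (-4*(W + 0) + 1) = 7 + (-4*W + 1) = 7 + (1 - 4*W) = 8 - 4*W)
34018/F(164, 67) + 15091/(-23120) = 34018/(8 - 4*164) + 15091/(-23120) = 34018/(8 - 656) + 15091*(-1/23120) = 34018/(-648) - 15091/23120 = 34018*(-1/648) - 15091/23120 = -17009/324 - 15091/23120 = -99534391/1872720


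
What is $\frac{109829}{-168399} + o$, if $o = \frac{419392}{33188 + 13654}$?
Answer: $\frac{10913430565}{1314690993} \approx 8.3011$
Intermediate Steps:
$o = \frac{209696}{23421}$ ($o = \frac{419392}{46842} = 419392 \cdot \frac{1}{46842} = \frac{209696}{23421} \approx 8.9533$)
$\frac{109829}{-168399} + o = \frac{109829}{-168399} + \frac{209696}{23421} = 109829 \left(- \frac{1}{168399}\right) + \frac{209696}{23421} = - \frac{109829}{168399} + \frac{209696}{23421} = \frac{10913430565}{1314690993}$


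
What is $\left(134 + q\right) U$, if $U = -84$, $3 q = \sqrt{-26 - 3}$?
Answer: $-11256 - 28 i \sqrt{29} \approx -11256.0 - 150.78 i$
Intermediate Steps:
$q = \frac{i \sqrt{29}}{3}$ ($q = \frac{\sqrt{-26 - 3}}{3} = \frac{\sqrt{-29}}{3} = \frac{i \sqrt{29}}{3} \approx 1.7951 i$)
$\left(134 + q\right) U = \left(134 + \frac{i \sqrt{29}}{3}\right) \left(-84\right) = -11256 - 28 i \sqrt{29}$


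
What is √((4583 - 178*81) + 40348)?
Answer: √30513 ≈ 174.68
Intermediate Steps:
√((4583 - 178*81) + 40348) = √((4583 - 14418) + 40348) = √(-9835 + 40348) = √30513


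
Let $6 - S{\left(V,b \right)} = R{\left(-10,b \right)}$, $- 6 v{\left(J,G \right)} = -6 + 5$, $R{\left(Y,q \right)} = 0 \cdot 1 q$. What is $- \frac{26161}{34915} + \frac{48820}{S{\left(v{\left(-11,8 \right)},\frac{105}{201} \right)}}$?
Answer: $\frac{852196667}{104745} \approx 8135.9$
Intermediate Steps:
$R{\left(Y,q \right)} = 0$ ($R{\left(Y,q \right)} = 0 q = 0$)
$v{\left(J,G \right)} = \frac{1}{6}$ ($v{\left(J,G \right)} = - \frac{-6 + 5}{6} = \left(- \frac{1}{6}\right) \left(-1\right) = \frac{1}{6}$)
$S{\left(V,b \right)} = 6$ ($S{\left(V,b \right)} = 6 - 0 = 6 + 0 = 6$)
$- \frac{26161}{34915} + \frac{48820}{S{\left(v{\left(-11,8 \right)},\frac{105}{201} \right)}} = - \frac{26161}{34915} + \frac{48820}{6} = \left(-26161\right) \frac{1}{34915} + 48820 \cdot \frac{1}{6} = - \frac{26161}{34915} + \frac{24410}{3} = \frac{852196667}{104745}$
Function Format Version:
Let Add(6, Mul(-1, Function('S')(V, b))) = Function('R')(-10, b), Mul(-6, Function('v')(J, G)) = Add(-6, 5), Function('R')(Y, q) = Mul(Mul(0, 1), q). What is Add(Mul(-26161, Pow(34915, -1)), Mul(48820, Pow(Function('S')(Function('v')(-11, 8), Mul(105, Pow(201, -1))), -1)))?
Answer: Rational(852196667, 104745) ≈ 8135.9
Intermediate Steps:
Function('R')(Y, q) = 0 (Function('R')(Y, q) = Mul(0, q) = 0)
Function('v')(J, G) = Rational(1, 6) (Function('v')(J, G) = Mul(Rational(-1, 6), Add(-6, 5)) = Mul(Rational(-1, 6), -1) = Rational(1, 6))
Function('S')(V, b) = 6 (Function('S')(V, b) = Add(6, Mul(-1, 0)) = Add(6, 0) = 6)
Add(Mul(-26161, Pow(34915, -1)), Mul(48820, Pow(Function('S')(Function('v')(-11, 8), Mul(105, Pow(201, -1))), -1))) = Add(Mul(-26161, Pow(34915, -1)), Mul(48820, Pow(6, -1))) = Add(Mul(-26161, Rational(1, 34915)), Mul(48820, Rational(1, 6))) = Add(Rational(-26161, 34915), Rational(24410, 3)) = Rational(852196667, 104745)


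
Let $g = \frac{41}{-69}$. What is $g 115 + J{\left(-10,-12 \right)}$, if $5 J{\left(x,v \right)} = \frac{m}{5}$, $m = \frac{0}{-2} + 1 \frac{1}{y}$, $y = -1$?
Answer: $- \frac{5128}{75} \approx -68.373$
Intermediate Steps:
$m = -1$ ($m = \frac{0}{-2} + 1 \frac{1}{-1} = 0 \left(- \frac{1}{2}\right) + 1 \left(-1\right) = 0 - 1 = -1$)
$J{\left(x,v \right)} = - \frac{1}{25}$ ($J{\left(x,v \right)} = \frac{\left(-1\right) \frac{1}{5}}{5} = \frac{1}{5} \left(- \frac{1}{5}\right) = - \frac{1}{25}$)
$g = - \frac{41}{69}$ ($g = 41 \left(- \frac{1}{69}\right) = - \frac{41}{69} \approx -0.5942$)
$g 115 + J{\left(-10,-12 \right)} = \left(- \frac{41}{69}\right) 115 - \frac{1}{25} = - \frac{205}{3} - \frac{1}{25} = - \frac{5128}{75}$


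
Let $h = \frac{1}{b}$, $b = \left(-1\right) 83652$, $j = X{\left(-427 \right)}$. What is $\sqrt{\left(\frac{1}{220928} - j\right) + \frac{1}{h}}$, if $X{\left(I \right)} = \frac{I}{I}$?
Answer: $\frac{i \sqrt{15949353255329}}{13808} \approx 289.23 i$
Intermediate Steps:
$X{\left(I \right)} = 1$
$j = 1$
$b = -83652$
$h = - \frac{1}{83652}$ ($h = \frac{1}{-83652} = - \frac{1}{83652} \approx -1.1954 \cdot 10^{-5}$)
$\sqrt{\left(\frac{1}{220928} - j\right) + \frac{1}{h}} = \sqrt{\left(\frac{1}{220928} - 1\right) + \frac{1}{- \frac{1}{83652}}} = \sqrt{\left(\frac{1}{220928} - 1\right) - 83652} = \sqrt{- \frac{220927}{220928} - 83652} = \sqrt{- \frac{18481289983}{220928}} = \frac{i \sqrt{15949353255329}}{13808}$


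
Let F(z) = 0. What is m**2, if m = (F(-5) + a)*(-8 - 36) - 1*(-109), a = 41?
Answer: 2873025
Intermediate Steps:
m = -1695 (m = (0 + 41)*(-8 - 36) - 1*(-109) = 41*(-44) + 109 = -1804 + 109 = -1695)
m**2 = (-1695)**2 = 2873025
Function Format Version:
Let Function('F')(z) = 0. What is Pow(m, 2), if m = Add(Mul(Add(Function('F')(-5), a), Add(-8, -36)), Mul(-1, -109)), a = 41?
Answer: 2873025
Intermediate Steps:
m = -1695 (m = Add(Mul(Add(0, 41), Add(-8, -36)), Mul(-1, -109)) = Add(Mul(41, -44), 109) = Add(-1804, 109) = -1695)
Pow(m, 2) = Pow(-1695, 2) = 2873025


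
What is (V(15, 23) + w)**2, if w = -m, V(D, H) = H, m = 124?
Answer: 10201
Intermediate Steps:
w = -124 (w = -1*124 = -124)
(V(15, 23) + w)**2 = (23 - 124)**2 = (-101)**2 = 10201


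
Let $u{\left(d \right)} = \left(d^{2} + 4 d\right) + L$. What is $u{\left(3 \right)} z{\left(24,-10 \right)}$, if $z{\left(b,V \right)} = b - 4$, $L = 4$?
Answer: $500$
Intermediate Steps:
$z{\left(b,V \right)} = -4 + b$
$u{\left(d \right)} = 4 + d^{2} + 4 d$ ($u{\left(d \right)} = \left(d^{2} + 4 d\right) + 4 = 4 + d^{2} + 4 d$)
$u{\left(3 \right)} z{\left(24,-10 \right)} = \left(4 + 3^{2} + 4 \cdot 3\right) \left(-4 + 24\right) = \left(4 + 9 + 12\right) 20 = 25 \cdot 20 = 500$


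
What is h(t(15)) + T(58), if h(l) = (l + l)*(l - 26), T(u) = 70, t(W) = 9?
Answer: -236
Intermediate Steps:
h(l) = 2*l*(-26 + l) (h(l) = (2*l)*(-26 + l) = 2*l*(-26 + l))
h(t(15)) + T(58) = 2*9*(-26 + 9) + 70 = 2*9*(-17) + 70 = -306 + 70 = -236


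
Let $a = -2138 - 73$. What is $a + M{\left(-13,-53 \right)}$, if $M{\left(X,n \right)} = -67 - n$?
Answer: $-2225$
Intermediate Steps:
$a = -2211$ ($a = -2138 - 73 = -2211$)
$a + M{\left(-13,-53 \right)} = -2211 - 14 = -2225$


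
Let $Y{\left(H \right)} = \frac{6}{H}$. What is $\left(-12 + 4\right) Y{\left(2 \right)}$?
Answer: $-24$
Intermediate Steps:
$\left(-12 + 4\right) Y{\left(2 \right)} = \left(-12 + 4\right) \frac{6}{2} = - 8 \cdot 6 \cdot \frac{1}{2} = \left(-8\right) 3 = -24$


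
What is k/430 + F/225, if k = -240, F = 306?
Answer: 862/1075 ≈ 0.80186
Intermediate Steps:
k/430 + F/225 = -240/430 + 306/225 = -240*1/430 + 306*(1/225) = -24/43 + 34/25 = 862/1075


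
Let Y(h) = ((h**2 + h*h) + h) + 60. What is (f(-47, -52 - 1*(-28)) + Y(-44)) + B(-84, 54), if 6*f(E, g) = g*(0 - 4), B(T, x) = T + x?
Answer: 3874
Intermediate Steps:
Y(h) = 60 + h + 2*h**2 (Y(h) = ((h**2 + h**2) + h) + 60 = (2*h**2 + h) + 60 = (h + 2*h**2) + 60 = 60 + h + 2*h**2)
f(E, g) = -2*g/3 (f(E, g) = (g*(0 - 4))/6 = (g*(-4))/6 = (-4*g)/6 = -2*g/3)
(f(-47, -52 - 1*(-28)) + Y(-44)) + B(-84, 54) = (-2*(-52 - 1*(-28))/3 + (60 - 44 + 2*(-44)**2)) + (-84 + 54) = (-2*(-52 + 28)/3 + (60 - 44 + 2*1936)) - 30 = (-2/3*(-24) + (60 - 44 + 3872)) - 30 = (16 + 3888) - 30 = 3904 - 30 = 3874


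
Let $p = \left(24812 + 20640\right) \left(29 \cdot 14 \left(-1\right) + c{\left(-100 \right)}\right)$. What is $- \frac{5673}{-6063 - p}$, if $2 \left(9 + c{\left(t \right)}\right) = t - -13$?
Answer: $- \frac{5673}{20833679} \approx -0.0002723$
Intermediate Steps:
$c{\left(t \right)} = - \frac{5}{2} + \frac{t}{2}$ ($c{\left(t \right)} = -9 + \frac{t - -13}{2} = -9 + \frac{t + 13}{2} = -9 + \frac{13 + t}{2} = -9 + \left(\frac{13}{2} + \frac{t}{2}\right) = - \frac{5}{2} + \frac{t}{2}$)
$p = -20839742$ ($p = \left(24812 + 20640\right) \left(29 \cdot 14 \left(-1\right) + \left(- \frac{5}{2} + \frac{1}{2} \left(-100\right)\right)\right) = 45452 \left(406 \left(-1\right) - \frac{105}{2}\right) = 45452 \left(-406 - \frac{105}{2}\right) = 45452 \left(- \frac{917}{2}\right) = -20839742$)
$- \frac{5673}{-6063 - p} = - \frac{5673}{-6063 - -20839742} = - \frac{5673}{-6063 + 20839742} = - \frac{5673}{20833679}$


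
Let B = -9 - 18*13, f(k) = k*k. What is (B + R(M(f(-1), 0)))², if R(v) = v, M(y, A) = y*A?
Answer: 59049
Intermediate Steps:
f(k) = k²
M(y, A) = A*y
B = -243 (B = -9 - 234 = -243)
(B + R(M(f(-1), 0)))² = (-243 + 0*(-1)²)² = (-243 + 0*1)² = (-243 + 0)² = (-243)² = 59049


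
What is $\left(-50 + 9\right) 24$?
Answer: $-984$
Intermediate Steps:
$\left(-50 + 9\right) 24 = \left(-41\right) 24 = -984$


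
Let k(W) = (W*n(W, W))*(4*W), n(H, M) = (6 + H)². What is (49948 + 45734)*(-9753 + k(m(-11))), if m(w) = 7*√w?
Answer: 102830880630 - 17328392928*I*√11 ≈ 1.0283e+11 - 5.7472e+10*I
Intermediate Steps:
k(W) = 4*W²*(6 + W)² (k(W) = (W*(6 + W)²)*(4*W) = 4*W²*(6 + W)²)
(49948 + 45734)*(-9753 + k(m(-11))) = (49948 + 45734)*(-9753 + 4*(7*√(-11))²*(6 + 7*√(-11))²) = 95682*(-9753 + 4*(7*(I*√11))²*(6 + 7*(I*√11))²) = 95682*(-9753 + 4*(7*I*√11)²*(6 + 7*I*√11)²) = 95682*(-9753 + 4*(-539)*(6 + 7*I*√11)²) = 95682*(-9753 - 2156*(6 + 7*I*√11)²) = -933186546 - 206290392*(6 + 7*I*√11)²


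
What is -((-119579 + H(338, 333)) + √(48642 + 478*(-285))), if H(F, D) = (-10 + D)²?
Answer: 15250 - 6*I*√2433 ≈ 15250.0 - 295.95*I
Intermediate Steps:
-((-119579 + H(338, 333)) + √(48642 + 478*(-285))) = -((-119579 + (-10 + 333)²) + √(48642 + 478*(-285))) = -((-119579 + 323²) + √(48642 - 136230)) = -((-119579 + 104329) + √(-87588)) = -(-15250 + 6*I*√2433) = 15250 - 6*I*√2433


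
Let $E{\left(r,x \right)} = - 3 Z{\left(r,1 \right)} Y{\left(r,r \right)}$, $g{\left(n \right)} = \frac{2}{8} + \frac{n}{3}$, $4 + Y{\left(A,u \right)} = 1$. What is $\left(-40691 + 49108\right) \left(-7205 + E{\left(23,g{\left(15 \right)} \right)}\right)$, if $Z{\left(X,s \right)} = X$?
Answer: $-58902166$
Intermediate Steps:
$Y{\left(A,u \right)} = -3$ ($Y{\left(A,u \right)} = -4 + 1 = -3$)
$g{\left(n \right)} = \frac{1}{4} + \frac{n}{3}$ ($g{\left(n \right)} = 2 \cdot \frac{1}{8} + n \frac{1}{3} = \frac{1}{4} + \frac{n}{3}$)
$E{\left(r,x \right)} = 9 r$ ($E{\left(r,x \right)} = - 3 r \left(-3\right) = 9 r$)
$\left(-40691 + 49108\right) \left(-7205 + E{\left(23,g{\left(15 \right)} \right)}\right) = \left(-40691 + 49108\right) \left(-7205 + 9 \cdot 23\right) = 8417 \left(-7205 + 207\right) = 8417 \left(-6998\right) = -58902166$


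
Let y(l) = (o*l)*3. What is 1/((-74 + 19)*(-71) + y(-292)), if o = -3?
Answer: 1/6533 ≈ 0.00015307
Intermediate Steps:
y(l) = -9*l (y(l) = -3*l*3 = -9*l)
1/((-74 + 19)*(-71) + y(-292)) = 1/((-74 + 19)*(-71) - 9*(-292)) = 1/(-55*(-71) + 2628) = 1/(3905 + 2628) = 1/6533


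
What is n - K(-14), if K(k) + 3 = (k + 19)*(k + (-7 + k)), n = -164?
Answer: 14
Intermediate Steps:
K(k) = -3 + (-7 + 2*k)*(19 + k) (K(k) = -3 + (k + 19)*(k + (-7 + k)) = -3 + (19 + k)*(-7 + 2*k) = -3 + (-7 + 2*k)*(19 + k))
n - K(-14) = -164 - (-136 + 2*(-14)² + 31*(-14)) = -164 - (-136 + 2*196 - 434) = -164 - (-136 + 392 - 434) = -164 - 1*(-178) = -164 + 178 = 14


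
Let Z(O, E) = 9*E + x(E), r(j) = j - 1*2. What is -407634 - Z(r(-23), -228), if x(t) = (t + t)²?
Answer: -613518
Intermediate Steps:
r(j) = -2 + j (r(j) = j - 2 = -2 + j)
x(t) = 4*t² (x(t) = (2*t)² = 4*t²)
Z(O, E) = 4*E² + 9*E (Z(O, E) = 9*E + 4*E² = 4*E² + 9*E)
-407634 - Z(r(-23), -228) = -407634 - (-228)*(9 + 4*(-228)) = -407634 - (-228)*(9 - 912) = -407634 - (-228)*(-903) = -407634 - 1*205884 = -407634 - 205884 = -613518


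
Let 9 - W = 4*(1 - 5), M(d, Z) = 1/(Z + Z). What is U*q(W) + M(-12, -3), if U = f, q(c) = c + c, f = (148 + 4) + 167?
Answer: 95699/6 ≈ 15950.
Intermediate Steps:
M(d, Z) = 1/(2*Z)
W = 25 (W = 9 - 4*(1 - 5) = 9 - 4*(-4) = 9 - 1*(-16) = 9 + 16 = 25)
f = 319 (f = 152 + 167 = 319)
q(c) = 2*c
U = 319
U*q(W) + M(-12, -3) = 319*(2*25) + (½)/(-3) = 319*50 + (½)*(-⅓) = 15950 - ⅙ = 95699/6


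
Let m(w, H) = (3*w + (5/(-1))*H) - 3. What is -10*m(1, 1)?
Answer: 50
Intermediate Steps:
m(w, H) = -3 - 5*H + 3*w (m(w, H) = (3*w + (5*(-1))*H) - 3 = (3*w - 5*H) - 3 = (-5*H + 3*w) - 3 = -3 - 5*H + 3*w)
-10*m(1, 1) = -10*(-3 - 5*1 + 3*1) = -10*(-3 - 5 + 3) = -10*(-5) = 50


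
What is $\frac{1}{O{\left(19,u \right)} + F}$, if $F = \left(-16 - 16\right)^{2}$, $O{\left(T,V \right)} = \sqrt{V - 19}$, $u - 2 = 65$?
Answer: $\frac{64}{65533} - \frac{\sqrt{3}}{262132} \approx 0.00097$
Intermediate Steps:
$u = 67$ ($u = 2 + 65 = 67$)
$O{\left(T,V \right)} = \sqrt{-19 + V}$
$F = 1024$ ($F = \left(-32\right)^{2} = 1024$)
$\frac{1}{O{\left(19,u \right)} + F} = \frac{1}{\sqrt{-19 + 67} + 1024} = \frac{1}{\sqrt{48} + 1024} = \frac{1}{4 \sqrt{3} + 1024} = \frac{1}{1024 + 4 \sqrt{3}}$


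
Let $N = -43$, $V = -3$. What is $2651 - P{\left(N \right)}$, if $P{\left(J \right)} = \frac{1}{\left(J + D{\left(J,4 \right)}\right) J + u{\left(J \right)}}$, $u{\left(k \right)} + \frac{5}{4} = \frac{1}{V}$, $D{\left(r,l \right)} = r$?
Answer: $\frac{117590395}{44357} \approx 2651.0$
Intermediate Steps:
$u{\left(k \right)} = - \frac{19}{12}$ ($u{\left(k \right)} = - \frac{5}{4} + \frac{1}{-3} = - \frac{5}{4} - \frac{1}{3} = - \frac{19}{12}$)
$P{\left(J \right)} = \frac{1}{- \frac{19}{12} + 2 J^{2}}$ ($P{\left(J \right)} = \frac{1}{\left(J + J\right) J - \frac{19}{12}} = \frac{1}{2 J J - \frac{19}{12}} = \frac{1}{2 J^{2} - \frac{19}{12}} = \frac{1}{- \frac{19}{12} + 2 J^{2}}$)
$2651 - P{\left(N \right)} = 2651 - \frac{12}{-19 + 24 \left(-43\right)^{2}} = 2651 - \frac{12}{-19 + 24 \cdot 1849} = 2651 - \frac{12}{-19 + 44376} = 2651 - \frac{12}{44357} = \frac{117590395}{44357}$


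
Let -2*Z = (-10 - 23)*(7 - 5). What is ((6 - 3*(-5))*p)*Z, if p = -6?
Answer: -4158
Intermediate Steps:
Z = 33 (Z = -(-10 - 23)*(7 - 5)/2 = -(-33)*2/2 = -½*(-66) = 33)
((6 - 3*(-5))*p)*Z = ((6 - 3*(-5))*(-6))*33 = ((6 + 15)*(-6))*33 = (21*(-6))*33 = -126*33 = -4158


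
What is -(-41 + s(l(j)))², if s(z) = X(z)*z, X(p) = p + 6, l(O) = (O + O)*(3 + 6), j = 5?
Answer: -73942801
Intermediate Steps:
l(O) = 18*O (l(O) = (2*O)*9 = 18*O)
X(p) = 6 + p
s(z) = z*(6 + z) (s(z) = (6 + z)*z = z*(6 + z))
-(-41 + s(l(j)))² = -(-41 + (18*5)*(6 + 18*5))² = -(-41 + 90*(6 + 90))² = -(-41 + 90*96)² = -(-41 + 8640)² = -1*8599² = -1*73942801 = -73942801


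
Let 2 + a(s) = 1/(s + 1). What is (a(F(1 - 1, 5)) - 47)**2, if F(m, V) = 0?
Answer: 2304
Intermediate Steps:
a(s) = -2 + 1/(1 + s) (a(s) = -2 + 1/(s + 1) = -2 + 1/(1 + s))
(a(F(1 - 1, 5)) - 47)**2 = ((-1 - 2*0)/(1 + 0) - 47)**2 = ((-1 + 0)/1 - 47)**2 = (1*(-1) - 47)**2 = (-1 - 47)**2 = (-48)**2 = 2304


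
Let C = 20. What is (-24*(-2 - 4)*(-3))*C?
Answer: -8640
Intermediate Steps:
(-24*(-2 - 4)*(-3))*C = -24*(-2 - 4)*(-3)*20 = -(-144)*(-3)*20 = -24*18*20 = -432*20 = -8640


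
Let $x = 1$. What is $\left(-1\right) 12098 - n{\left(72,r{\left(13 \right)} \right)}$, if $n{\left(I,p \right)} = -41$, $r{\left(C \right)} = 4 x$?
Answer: $-12057$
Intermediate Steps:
$r{\left(C \right)} = 4$ ($r{\left(C \right)} = 4 \cdot 1 = 4$)
$\left(-1\right) 12098 - n{\left(72,r{\left(13 \right)} \right)} = \left(-1\right) 12098 - -41 = -12098 + 41 = -12057$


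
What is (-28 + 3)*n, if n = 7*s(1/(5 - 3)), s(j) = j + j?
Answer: -175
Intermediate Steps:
s(j) = 2*j
n = 7 (n = 7*(2/(5 - 3)) = 7*(2/2) = 7*(2*(½)) = 7*1 = 7)
(-28 + 3)*n = (-28 + 3)*7 = -25*7 = -175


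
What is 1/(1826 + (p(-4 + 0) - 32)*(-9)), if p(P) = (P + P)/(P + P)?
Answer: 1/2105 ≈ 0.00047506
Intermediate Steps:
p(P) = 1 (p(P) = (2*P)/((2*P)) = (2*P)*(1/(2*P)) = 1)
1/(1826 + (p(-4 + 0) - 32)*(-9)) = 1/(1826 + (1 - 32)*(-9)) = 1/(1826 - 31*(-9)) = 1/(1826 + 279) = 1/2105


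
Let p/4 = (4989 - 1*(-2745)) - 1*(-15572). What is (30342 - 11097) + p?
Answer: 112469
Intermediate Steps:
p = 93224 (p = 4*((4989 - 1*(-2745)) - 1*(-15572)) = 4*((4989 + 2745) + 15572) = 4*(7734 + 15572) = 4*23306 = 93224)
(30342 - 11097) + p = (30342 - 11097) + 93224 = 19245 + 93224 = 112469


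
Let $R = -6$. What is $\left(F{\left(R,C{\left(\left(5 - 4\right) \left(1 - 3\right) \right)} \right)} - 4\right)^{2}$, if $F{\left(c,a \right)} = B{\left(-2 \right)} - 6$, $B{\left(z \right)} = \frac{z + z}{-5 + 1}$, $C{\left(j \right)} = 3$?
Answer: $81$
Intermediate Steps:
$B{\left(z \right)} = - \frac{z}{2}$ ($B{\left(z \right)} = \frac{2 z}{-4} = 2 z \left(- \frac{1}{4}\right) = - \frac{z}{2}$)
$F{\left(c,a \right)} = -5$ ($F{\left(c,a \right)} = \left(- \frac{1}{2}\right) \left(-2\right) - 6 = 1 - 6 = -5$)
$\left(F{\left(R,C{\left(\left(5 - 4\right) \left(1 - 3\right) \right)} \right)} - 4\right)^{2} = \left(-5 - 4\right)^{2} = \left(-9\right)^{2} = 81$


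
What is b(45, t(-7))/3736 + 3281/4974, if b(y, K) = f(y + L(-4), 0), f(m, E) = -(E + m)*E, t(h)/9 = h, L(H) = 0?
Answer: 3281/4974 ≈ 0.65963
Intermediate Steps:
t(h) = 9*h
f(m, E) = -E*(E + m)
b(y, K) = 0 (b(y, K) = -1*0*(0 + (y + 0)) = -1*0*(0 + y) = -1*0*y = 0)
b(45, t(-7))/3736 + 3281/4974 = 0/3736 + 3281/4974 = 0*(1/3736) + 3281*(1/4974) = 0 + 3281/4974 = 3281/4974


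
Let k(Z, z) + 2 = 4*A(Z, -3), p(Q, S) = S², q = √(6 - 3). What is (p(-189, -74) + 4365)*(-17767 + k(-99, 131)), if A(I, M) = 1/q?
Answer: -174864729 + 39364*√3/3 ≈ -1.7484e+8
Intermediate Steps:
q = √3 ≈ 1.7320
A(I, M) = √3/3 (A(I, M) = 1/(√3) = √3/3)
k(Z, z) = -2 + 4*√3/3 (k(Z, z) = -2 + 4*(√3/3) = -2 + 4*√3/3)
(p(-189, -74) + 4365)*(-17767 + k(-99, 131)) = ((-74)² + 4365)*(-17767 + (-2 + 4*√3/3)) = (5476 + 4365)*(-17769 + 4*√3/3) = 9841*(-17769 + 4*√3/3) = -174864729 + 39364*√3/3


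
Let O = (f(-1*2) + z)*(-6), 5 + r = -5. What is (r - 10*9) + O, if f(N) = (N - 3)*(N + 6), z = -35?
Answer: 230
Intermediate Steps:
r = -10 (r = -5 - 5 = -10)
f(N) = (-3 + N)*(6 + N)
O = 330 (O = ((-18 + (-1*2)² + 3*(-1*2)) - 35)*(-6) = ((-18 + (-2)² + 3*(-2)) - 35)*(-6) = ((-18 + 4 - 6) - 35)*(-6) = (-20 - 35)*(-6) = -55*(-6) = 330)
(r - 10*9) + O = (-10 - 10*9) + 330 = (-10 - 90) + 330 = -100 + 330 = 230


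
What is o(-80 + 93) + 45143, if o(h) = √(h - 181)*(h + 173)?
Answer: 45143 + 372*I*√42 ≈ 45143.0 + 2410.8*I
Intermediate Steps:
o(h) = √(-181 + h)*(173 + h)
o(-80 + 93) + 45143 = √(-181 + (-80 + 93))*(173 + (-80 + 93)) + 45143 = √(-181 + 13)*(173 + 13) + 45143 = √(-168)*186 + 45143 = (2*I*√42)*186 + 45143 = 372*I*√42 + 45143 = 45143 + 372*I*√42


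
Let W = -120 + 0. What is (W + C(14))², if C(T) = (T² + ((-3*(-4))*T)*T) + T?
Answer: 5963364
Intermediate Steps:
W = -120
C(T) = T + 13*T² (C(T) = (T² + (12*T)*T) + T = (T² + 12*T²) + T = 13*T² + T = T + 13*T²)
(W + C(14))² = (-120 + 14*(1 + 13*14))² = (-120 + 14*(1 + 182))² = (-120 + 14*183)² = (-120 + 2562)² = 2442² = 5963364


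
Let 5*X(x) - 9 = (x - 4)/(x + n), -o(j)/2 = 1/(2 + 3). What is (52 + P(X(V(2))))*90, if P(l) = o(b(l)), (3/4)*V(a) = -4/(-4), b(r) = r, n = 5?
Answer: 4644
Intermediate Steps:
o(j) = -⅖ (o(j) = -2/(2 + 3) = -2/5 = -2*⅕ = -⅖)
V(a) = 4/3 (V(a) = 4*(-4/(-4))/3 = 4*(-4*(-¼))/3 = (4/3)*1 = 4/3)
X(x) = 9/5 + (-4 + x)/(5*(5 + x)) (X(x) = 9/5 + ((x - 4)/(x + 5))/5 = 9/5 + ((-4 + x)/(5 + x))/5 = 9/5 + (-4 + x)/(5*(5 + x)))
P(l) = -⅖
(52 + P(X(V(2))))*90 = (52 - ⅖)*90 = (258/5)*90 = 4644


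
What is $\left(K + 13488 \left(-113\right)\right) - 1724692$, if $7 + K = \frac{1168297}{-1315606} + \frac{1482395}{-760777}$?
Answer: $- \frac{3251713871729500805}{1000882785862} \approx -3.2488 \cdot 10^{6}$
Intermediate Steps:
$K = - \frac{9845240744173}{1000882785862}$ ($K = -7 + \left(\frac{1168297}{-1315606} + \frac{1482395}{-760777}\right) = -7 + \left(1168297 \left(- \frac{1}{1315606}\right) + 1482395 \left(- \frac{1}{760777}\right)\right) = -7 - \frac{2839061243139}{1000882785862} = - \frac{9845240744173}{1000882785862} \approx -9.8366$)
$\left(K + 13488 \left(-113\right)\right) - 1724692 = \left(- \frac{9845240744173}{1000882785862} + 13488 \left(-113\right)\right) - 1724692 = \left(- \frac{9845240744173}{1000882785862} - 1524144\right) - 1724692 = - \frac{1525499338015596301}{1000882785862} - 1724692 = - \frac{3251713871729500805}{1000882785862}$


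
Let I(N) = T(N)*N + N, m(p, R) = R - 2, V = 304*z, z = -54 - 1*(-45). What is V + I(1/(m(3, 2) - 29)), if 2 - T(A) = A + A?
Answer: -2301065/841 ≈ -2736.1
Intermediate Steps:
z = -9 (z = -54 + 45 = -9)
V = -2736 (V = 304*(-9) = -2736)
m(p, R) = -2 + R
T(A) = 2 - 2*A (T(A) = 2 - (A + A) = 2 - 2*A)
I(N) = N + N*(2 - 2*N) (I(N) = (2 - 2*N)*N + N = N*(2 - 2*N) + N = N + N*(2 - 2*N))
V + I(1/(m(3, 2) - 29)) = -2736 + (3 - 2/((-2 + 2) - 29))/((-2 + 2) - 29) = -2736 + (3 - 2/(0 - 29))/(0 - 29) = -2736 + (3 - 2/(-29))/(-29) = -2736 - (3 - 2*(-1/29))/29 = -2736 - (3 + 2/29)/29 = -2736 - 1/29*89/29 = -2736 - 89/841 = -2301065/841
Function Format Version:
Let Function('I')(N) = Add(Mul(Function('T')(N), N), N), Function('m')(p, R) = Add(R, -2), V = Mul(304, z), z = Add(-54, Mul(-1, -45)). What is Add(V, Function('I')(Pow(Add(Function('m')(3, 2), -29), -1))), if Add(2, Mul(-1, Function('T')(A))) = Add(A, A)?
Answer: Rational(-2301065, 841) ≈ -2736.1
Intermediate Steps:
z = -9 (z = Add(-54, 45) = -9)
V = -2736 (V = Mul(304, -9) = -2736)
Function('m')(p, R) = Add(-2, R)
Function('T')(A) = Add(2, Mul(-2, A)) (Function('T')(A) = Add(2, Mul(-1, Add(A, A))) = Add(2, Mul(-1, Mul(2, A))) = Add(2, Mul(-2, A)))
Function('I')(N) = Add(N, Mul(N, Add(2, Mul(-2, N)))) (Function('I')(N) = Add(Mul(Add(2, Mul(-2, N)), N), N) = Add(Mul(N, Add(2, Mul(-2, N))), N) = Add(N, Mul(N, Add(2, Mul(-2, N)))))
Add(V, Function('I')(Pow(Add(Function('m')(3, 2), -29), -1))) = Add(-2736, Mul(Pow(Add(Add(-2, 2), -29), -1), Add(3, Mul(-2, Pow(Add(Add(-2, 2), -29), -1))))) = Add(-2736, Mul(Pow(Add(0, -29), -1), Add(3, Mul(-2, Pow(Add(0, -29), -1))))) = Add(-2736, Mul(Pow(-29, -1), Add(3, Mul(-2, Pow(-29, -1))))) = Add(-2736, Mul(Rational(-1, 29), Add(3, Mul(-2, Rational(-1, 29))))) = Add(-2736, Mul(Rational(-1, 29), Add(3, Rational(2, 29)))) = Add(-2736, Mul(Rational(-1, 29), Rational(89, 29))) = Add(-2736, Rational(-89, 841)) = Rational(-2301065, 841)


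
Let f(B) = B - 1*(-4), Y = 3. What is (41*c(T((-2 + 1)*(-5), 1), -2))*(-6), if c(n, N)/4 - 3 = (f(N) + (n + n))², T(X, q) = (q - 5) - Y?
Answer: -144648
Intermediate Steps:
f(B) = 4 + B (f(B) = B + 4 = 4 + B)
T(X, q) = -8 + q (T(X, q) = (q - 5) - 1*3 = (-5 + q) - 3 = -8 + q)
c(n, N) = 12 + 4*(4 + N + 2*n)² (c(n, N) = 12 + 4*((4 + N) + (n + n))² = 12 + 4*((4 + N) + 2*n)² = 12 + 4*(4 + N + 2*n)²)
(41*c(T((-2 + 1)*(-5), 1), -2))*(-6) = (41*(12 + 4*(4 - 2 + 2*(-8 + 1))²))*(-6) = (41*(12 + 4*(4 - 2 + 2*(-7))²))*(-6) = (41*(12 + 4*(4 - 2 - 14)²))*(-6) = (41*(12 + 4*(-12)²))*(-6) = (41*(12 + 4*144))*(-6) = (41*(12 + 576))*(-6) = (41*588)*(-6) = 24108*(-6) = -144648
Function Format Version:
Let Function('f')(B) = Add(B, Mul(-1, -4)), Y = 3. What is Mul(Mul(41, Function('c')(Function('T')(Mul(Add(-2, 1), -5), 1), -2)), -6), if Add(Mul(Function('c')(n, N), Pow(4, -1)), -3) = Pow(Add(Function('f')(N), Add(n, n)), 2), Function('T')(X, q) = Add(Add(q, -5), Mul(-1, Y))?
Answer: -144648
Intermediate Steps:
Function('f')(B) = Add(4, B) (Function('f')(B) = Add(B, 4) = Add(4, B))
Function('T')(X, q) = Add(-8, q) (Function('T')(X, q) = Add(Add(q, -5), Mul(-1, 3)) = Add(Add(-5, q), -3) = Add(-8, q))
Function('c')(n, N) = Add(12, Mul(4, Pow(Add(4, N, Mul(2, n)), 2))) (Function('c')(n, N) = Add(12, Mul(4, Pow(Add(Add(4, N), Add(n, n)), 2))) = Add(12, Mul(4, Pow(Add(Add(4, N), Mul(2, n)), 2))) = Add(12, Mul(4, Pow(Add(4, N, Mul(2, n)), 2))))
Mul(Mul(41, Function('c')(Function('T')(Mul(Add(-2, 1), -5), 1), -2)), -6) = Mul(Mul(41, Add(12, Mul(4, Pow(Add(4, -2, Mul(2, Add(-8, 1))), 2)))), -6) = Mul(Mul(41, Add(12, Mul(4, Pow(Add(4, -2, Mul(2, -7)), 2)))), -6) = Mul(Mul(41, Add(12, Mul(4, Pow(Add(4, -2, -14), 2)))), -6) = Mul(Mul(41, Add(12, Mul(4, Pow(-12, 2)))), -6) = Mul(Mul(41, Add(12, Mul(4, 144))), -6) = Mul(Mul(41, Add(12, 576)), -6) = Mul(Mul(41, 588), -6) = Mul(24108, -6) = -144648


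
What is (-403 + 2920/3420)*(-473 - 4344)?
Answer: 331250639/171 ≈ 1.9371e+6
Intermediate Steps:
(-403 + 2920/3420)*(-473 - 4344) = (-403 + 2920*(1/3420))*(-4817) = (-403 + 146/171)*(-4817) = -68767/171*(-4817) = 331250639/171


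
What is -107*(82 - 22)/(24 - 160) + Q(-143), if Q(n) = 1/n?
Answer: 229481/4862 ≈ 47.199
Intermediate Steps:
-107*(82 - 22)/(24 - 160) + Q(-143) = -107*(82 - 22)/(24 - 160) + 1/(-143) = -6420/(-136) - 1/143 = -6420*(-1)/136 - 1/143 = -107*(-15/34) - 1/143 = 1605/34 - 1/143 = 229481/4862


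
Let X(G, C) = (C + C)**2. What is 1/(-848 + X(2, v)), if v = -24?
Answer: 1/1456 ≈ 0.00068681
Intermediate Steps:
X(G, C) = 4*C**2 (X(G, C) = (2*C)**2 = 4*C**2)
1/(-848 + X(2, v)) = 1/(-848 + 4*(-24)**2) = 1/(-848 + 4*576) = 1/(-848 + 2304) = 1/1456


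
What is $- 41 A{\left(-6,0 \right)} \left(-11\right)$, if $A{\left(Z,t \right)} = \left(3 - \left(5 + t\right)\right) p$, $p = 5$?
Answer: $-4510$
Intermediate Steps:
$A{\left(Z,t \right)} = -10 - 5 t$ ($A{\left(Z,t \right)} = \left(3 - \left(5 + t\right)\right) 5 = \left(-2 - t\right) 5 = -10 - 5 t$)
$- 41 A{\left(-6,0 \right)} \left(-11\right) = - 41 \left(-10 - 0\right) \left(-11\right) = - 41 \left(-10 + 0\right) \left(-11\right) = \left(-41\right) \left(-10\right) \left(-11\right) = 410 \left(-11\right) = -4510$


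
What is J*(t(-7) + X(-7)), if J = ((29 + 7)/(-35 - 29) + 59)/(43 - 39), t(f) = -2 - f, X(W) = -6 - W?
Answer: 2805/32 ≈ 87.656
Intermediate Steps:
J = 935/64 (J = (36/(-64) + 59)/4 = (36*(-1/64) + 59)*(1/4) = (-9/16 + 59)*(1/4) = (935/16)*(1/4) = 935/64 ≈ 14.609)
J*(t(-7) + X(-7)) = 935*((-2 - 1*(-7)) + (-6 - 1*(-7)))/64 = 935*((-2 + 7) + (-6 + 7))/64 = 935*(5 + 1)/64 = (935/64)*6 = 2805/32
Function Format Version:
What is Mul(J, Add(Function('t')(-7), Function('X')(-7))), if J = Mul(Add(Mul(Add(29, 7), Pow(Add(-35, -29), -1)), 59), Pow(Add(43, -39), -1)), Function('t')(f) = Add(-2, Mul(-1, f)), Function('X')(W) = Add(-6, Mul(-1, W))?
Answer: Rational(2805, 32) ≈ 87.656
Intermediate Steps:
J = Rational(935, 64) (J = Mul(Add(Mul(36, Pow(-64, -1)), 59), Pow(4, -1)) = Mul(Add(Mul(36, Rational(-1, 64)), 59), Rational(1, 4)) = Mul(Add(Rational(-9, 16), 59), Rational(1, 4)) = Mul(Rational(935, 16), Rational(1, 4)) = Rational(935, 64) ≈ 14.609)
Mul(J, Add(Function('t')(-7), Function('X')(-7))) = Mul(Rational(935, 64), Add(Add(-2, Mul(-1, -7)), Add(-6, Mul(-1, -7)))) = Mul(Rational(935, 64), Add(Add(-2, 7), Add(-6, 7))) = Mul(Rational(935, 64), Add(5, 1)) = Mul(Rational(935, 64), 6) = Rational(2805, 32)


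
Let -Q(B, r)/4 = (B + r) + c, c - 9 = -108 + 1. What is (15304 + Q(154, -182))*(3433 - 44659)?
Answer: -651700608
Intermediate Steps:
c = -98 (c = 9 + (-108 + 1) = 9 - 107 = -98)
Q(B, r) = 392 - 4*B - 4*r (Q(B, r) = -4*((B + r) - 98) = -4*(-98 + B + r) = 392 - 4*B - 4*r)
(15304 + Q(154, -182))*(3433 - 44659) = (15304 + (392 - 4*154 - 4*(-182)))*(3433 - 44659) = (15304 + (392 - 616 + 728))*(-41226) = (15304 + 504)*(-41226) = 15808*(-41226) = -651700608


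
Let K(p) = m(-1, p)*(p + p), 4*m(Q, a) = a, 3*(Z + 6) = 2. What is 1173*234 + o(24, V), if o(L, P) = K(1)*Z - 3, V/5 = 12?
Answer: 823429/3 ≈ 2.7448e+5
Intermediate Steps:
Z = -16/3 (Z = -6 + (1/3)*2 = -6 + 2/3 = -16/3 ≈ -5.3333)
m(Q, a) = a/4
V = 60 (V = 5*12 = 60)
K(p) = p**2/2 (K(p) = (p/4)*(p + p) = (p/4)*(2*p) = p**2/2)
o(L, P) = -17/3 (o(L, P) = ((1/2)*1**2)*(-16/3) - 3 = ((1/2)*1)*(-16/3) - 3 = (1/2)*(-16/3) - 3 = -8/3 - 3 = -17/3)
1173*234 + o(24, V) = 1173*234 - 17/3 = 274482 - 17/3 = 823429/3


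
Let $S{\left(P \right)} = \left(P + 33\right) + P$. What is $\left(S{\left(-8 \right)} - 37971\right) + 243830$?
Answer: $205876$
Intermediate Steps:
$S{\left(P \right)} = 33 + 2 P$ ($S{\left(P \right)} = \left(33 + P\right) + P = 33 + 2 P$)
$\left(S{\left(-8 \right)} - 37971\right) + 243830 = \left(\left(33 + 2 \left(-8\right)\right) - 37971\right) + 243830 = \left(\left(33 - 16\right) - 37971\right) + 243830 = \left(17 - 37971\right) + 243830 = -37954 + 243830 = 205876$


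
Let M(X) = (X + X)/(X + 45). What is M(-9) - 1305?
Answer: -2611/2 ≈ -1305.5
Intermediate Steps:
M(X) = 2*X/(45 + X) (M(X) = (2*X)/(45 + X) = 2*X/(45 + X))
M(-9) - 1305 = 2*(-9)/(45 - 9) - 1305 = 2*(-9)/36 - 1305 = 2*(-9)*(1/36) - 1305 = -1/2 - 1305 = -2611/2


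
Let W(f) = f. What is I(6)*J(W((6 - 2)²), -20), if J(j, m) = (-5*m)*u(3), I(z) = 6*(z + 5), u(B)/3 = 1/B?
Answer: 6600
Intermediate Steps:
u(B) = 3/B
I(z) = 30 + 6*z (I(z) = 6*(5 + z) = 30 + 6*z)
J(j, m) = -5*m (J(j, m) = (-5*m)*(3/3) = (-5*m)*(3*(⅓)) = -5*m*1 = -5*m)
I(6)*J(W((6 - 2)²), -20) = (30 + 6*6)*(-5*(-20)) = (30 + 36)*100 = 66*100 = 6600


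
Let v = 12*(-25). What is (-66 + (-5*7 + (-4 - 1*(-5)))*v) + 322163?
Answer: 332297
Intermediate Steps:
v = -300
(-66 + (-5*7 + (-4 - 1*(-5)))*v) + 322163 = (-66 + (-5*7 + (-4 - 1*(-5)))*(-300)) + 322163 = (-66 + (-35 + (-4 + 5))*(-300)) + 322163 = (-66 + (-35 + 1)*(-300)) + 322163 = (-66 - 34*(-300)) + 322163 = (-66 + 10200) + 322163 = 10134 + 322163 = 332297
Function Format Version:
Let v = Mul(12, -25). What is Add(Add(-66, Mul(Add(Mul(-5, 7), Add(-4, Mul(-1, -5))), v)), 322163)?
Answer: 332297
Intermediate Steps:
v = -300
Add(Add(-66, Mul(Add(Mul(-5, 7), Add(-4, Mul(-1, -5))), v)), 322163) = Add(Add(-66, Mul(Add(Mul(-5, 7), Add(-4, Mul(-1, -5))), -300)), 322163) = Add(Add(-66, Mul(Add(-35, Add(-4, 5)), -300)), 322163) = Add(Add(-66, Mul(Add(-35, 1), -300)), 322163) = Add(Add(-66, Mul(-34, -300)), 322163) = Add(Add(-66, 10200), 322163) = Add(10134, 322163) = 332297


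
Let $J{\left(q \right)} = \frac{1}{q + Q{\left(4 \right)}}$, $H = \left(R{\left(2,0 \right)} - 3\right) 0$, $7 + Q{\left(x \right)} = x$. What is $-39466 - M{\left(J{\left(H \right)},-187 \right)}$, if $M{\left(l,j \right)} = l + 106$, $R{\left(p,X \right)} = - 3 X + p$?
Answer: $- \frac{118715}{3} \approx -39572.0$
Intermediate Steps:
$R{\left(p,X \right)} = p - 3 X$
$Q{\left(x \right)} = -7 + x$
$H = 0$ ($H = \left(\left(2 - 0\right) - 3\right) 0 = \left(\left(2 + 0\right) - 3\right) 0 = \left(2 - 3\right) 0 = \left(-1\right) 0 = 0$)
$J{\left(q \right)} = \frac{1}{-3 + q}$ ($J{\left(q \right)} = \frac{1}{q + \left(-7 + 4\right)} = \frac{1}{q - 3} = \frac{1}{-3 + q}$)
$M{\left(l,j \right)} = 106 + l$
$-39466 - M{\left(J{\left(H \right)},-187 \right)} = -39466 - \left(106 + \frac{1}{-3 + 0}\right) = -39466 - \left(106 + \frac{1}{-3}\right) = -39466 - \left(106 - \frac{1}{3}\right) = -39466 - \frac{317}{3} = - \frac{118715}{3}$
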